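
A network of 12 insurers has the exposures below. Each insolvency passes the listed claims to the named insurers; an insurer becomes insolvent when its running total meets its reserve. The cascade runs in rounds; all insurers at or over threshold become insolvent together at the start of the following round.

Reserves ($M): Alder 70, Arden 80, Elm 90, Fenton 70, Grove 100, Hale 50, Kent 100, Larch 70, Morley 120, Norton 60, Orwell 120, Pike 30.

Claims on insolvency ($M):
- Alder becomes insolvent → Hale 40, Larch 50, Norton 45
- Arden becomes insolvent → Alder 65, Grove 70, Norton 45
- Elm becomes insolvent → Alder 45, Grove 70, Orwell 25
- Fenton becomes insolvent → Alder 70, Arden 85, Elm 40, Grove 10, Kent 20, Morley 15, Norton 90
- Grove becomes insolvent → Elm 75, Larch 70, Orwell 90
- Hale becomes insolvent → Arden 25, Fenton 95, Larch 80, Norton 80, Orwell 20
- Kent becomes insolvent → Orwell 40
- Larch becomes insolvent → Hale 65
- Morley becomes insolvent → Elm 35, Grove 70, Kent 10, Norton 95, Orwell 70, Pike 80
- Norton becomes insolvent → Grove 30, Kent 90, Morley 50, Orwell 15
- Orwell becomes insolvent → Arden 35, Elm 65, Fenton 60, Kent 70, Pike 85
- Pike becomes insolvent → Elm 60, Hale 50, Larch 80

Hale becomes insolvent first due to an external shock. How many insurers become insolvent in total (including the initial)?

Round 1 — Hale becomes insolvent (initial).
  Arden: +25 → 25 < 80
  Fenton: +95 → 95 ≥ 70
  Larch: +80 → 80 ≥ 70
  Norton: +80 → 80 ≥ 60
  Orwell: +20 → 20 < 120
Round 2 — Fenton, Larch, Norton become insolvent.
  Alder: +70 → 70 ≥ 70
  Arden: +85 → 110 ≥ 80
  Elm: +40 → 40 < 90
  Grove: +10+30 → 40 < 100
  Kent: +20+90 → 110 ≥ 100
  Morley: +15+50 → 65 < 120
  Orwell: +15 → 35 < 120
Round 3 — Alder, Arden, Kent become insolvent.
  Grove: +70 → 110 ≥ 100
  Orwell: +40 → 75 < 120
Round 4 — Grove becomes insolvent.
  Elm: +75 → 115 ≥ 90
  Orwell: +90 → 165 ≥ 120
Round 5 — Elm, Orwell become insolvent.
  Pike: +85 → 85 ≥ 30
Round 6 — Pike becomes insolvent.
No further insolvencies.

11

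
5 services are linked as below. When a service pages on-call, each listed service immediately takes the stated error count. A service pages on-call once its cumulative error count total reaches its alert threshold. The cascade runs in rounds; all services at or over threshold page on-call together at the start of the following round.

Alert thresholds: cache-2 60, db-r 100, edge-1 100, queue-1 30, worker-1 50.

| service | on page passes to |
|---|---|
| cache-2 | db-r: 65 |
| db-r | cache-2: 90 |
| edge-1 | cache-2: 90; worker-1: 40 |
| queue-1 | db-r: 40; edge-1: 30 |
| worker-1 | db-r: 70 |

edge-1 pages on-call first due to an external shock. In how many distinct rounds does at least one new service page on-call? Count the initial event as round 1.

2

Round 1 — edge-1 pages on-call (initial).
  cache-2: +90 → 90 ≥ 60
  worker-1: +40 → 40 < 50
Round 2 — cache-2 pages on-call.
  db-r: +65 → 65 < 100
No further pages.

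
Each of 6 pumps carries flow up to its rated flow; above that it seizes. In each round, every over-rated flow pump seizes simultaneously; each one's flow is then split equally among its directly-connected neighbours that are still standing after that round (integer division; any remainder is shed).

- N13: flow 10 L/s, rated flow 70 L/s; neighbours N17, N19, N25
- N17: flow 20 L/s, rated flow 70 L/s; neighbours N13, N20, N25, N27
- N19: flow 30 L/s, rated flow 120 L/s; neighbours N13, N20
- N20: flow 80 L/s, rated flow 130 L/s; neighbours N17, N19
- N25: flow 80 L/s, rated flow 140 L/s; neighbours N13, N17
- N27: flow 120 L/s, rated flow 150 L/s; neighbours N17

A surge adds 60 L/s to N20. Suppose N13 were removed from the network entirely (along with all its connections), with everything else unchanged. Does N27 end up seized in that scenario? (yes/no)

yes

With N13 removed:
Round 1 — N20 at 140 > 130. N20 seizes.
  N20 sheds 140 L/s to N17, N19: 70 each.
    N17: 20+70 = 90 > 70
    N19: 30+70 = 100 ≤ 120
Round 2 — N17 seizes.
  N17 sheds 90 L/s to N25, N27: 45 each.
    N25: 80+45 = 125 ≤ 140
    N27: 120+45 = 165 > 150
Round 3 — N27 seizes.
  N27 sheds 165 L/s: no online neighbours, lost.
No further seizures.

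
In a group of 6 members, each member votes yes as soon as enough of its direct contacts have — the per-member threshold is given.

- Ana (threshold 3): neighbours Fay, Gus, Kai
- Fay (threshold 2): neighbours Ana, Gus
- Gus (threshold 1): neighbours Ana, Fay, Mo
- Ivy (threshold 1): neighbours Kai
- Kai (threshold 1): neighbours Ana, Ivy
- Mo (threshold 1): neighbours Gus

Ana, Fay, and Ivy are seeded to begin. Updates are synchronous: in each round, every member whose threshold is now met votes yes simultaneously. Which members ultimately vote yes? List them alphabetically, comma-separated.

Ana, Fay, Gus, Ivy, Kai, Mo

Round 1 — Ana, Fay, Ivy vote yes (initial).
Round 2 — checking thresholds:
  Gus: 2 of 3 neighbours ≥ 1, votes yes.
  Kai: 2 of 2 neighbours ≥ 1, votes yes.
Round 3 — checking thresholds:
  Mo: 1 of 1 neighbours ≥ 1, votes yes.
Round 4 — no new yes votes; cascade stops.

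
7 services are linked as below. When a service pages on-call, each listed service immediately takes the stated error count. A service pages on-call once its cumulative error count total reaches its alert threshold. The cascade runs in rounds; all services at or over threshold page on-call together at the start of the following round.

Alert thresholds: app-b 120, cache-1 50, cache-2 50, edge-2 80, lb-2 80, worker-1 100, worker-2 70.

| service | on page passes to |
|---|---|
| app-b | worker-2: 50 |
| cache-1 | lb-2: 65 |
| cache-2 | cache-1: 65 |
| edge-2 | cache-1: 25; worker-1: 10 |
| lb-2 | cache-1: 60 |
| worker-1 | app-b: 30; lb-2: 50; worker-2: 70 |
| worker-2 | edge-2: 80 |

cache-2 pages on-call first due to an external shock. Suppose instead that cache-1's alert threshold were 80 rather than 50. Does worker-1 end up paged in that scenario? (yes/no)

With cache-1's alert threshold at 80:
Round 1 — cache-2 pages on-call (initial).
  cache-1: +65 → 65 < 80
No further pages.

no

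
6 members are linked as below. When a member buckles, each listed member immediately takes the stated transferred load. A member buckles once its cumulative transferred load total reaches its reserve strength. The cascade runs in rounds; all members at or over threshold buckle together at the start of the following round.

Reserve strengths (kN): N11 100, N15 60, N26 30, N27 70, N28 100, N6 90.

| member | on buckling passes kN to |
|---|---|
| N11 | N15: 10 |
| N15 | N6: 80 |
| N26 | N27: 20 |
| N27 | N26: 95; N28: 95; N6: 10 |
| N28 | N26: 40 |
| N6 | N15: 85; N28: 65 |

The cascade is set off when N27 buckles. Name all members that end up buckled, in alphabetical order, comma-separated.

N26, N27

Round 1 — N27 buckles (initial).
  N26: +95 → 95 ≥ 30
  N28: +95 → 95 < 100
  N6: +10 → 10 < 90
Round 2 — N26 buckles.
No further bucklings.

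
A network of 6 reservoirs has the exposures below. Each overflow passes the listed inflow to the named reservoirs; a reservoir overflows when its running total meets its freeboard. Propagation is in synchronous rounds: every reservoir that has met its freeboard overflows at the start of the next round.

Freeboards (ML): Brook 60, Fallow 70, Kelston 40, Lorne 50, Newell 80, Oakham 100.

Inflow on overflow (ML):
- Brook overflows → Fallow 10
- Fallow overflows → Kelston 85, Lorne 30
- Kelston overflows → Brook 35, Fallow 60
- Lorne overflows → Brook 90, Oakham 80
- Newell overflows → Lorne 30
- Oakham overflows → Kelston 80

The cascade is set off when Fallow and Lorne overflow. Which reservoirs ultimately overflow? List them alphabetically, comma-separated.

Round 1 — Fallow, Lorne overflow (initial).
  Brook: +90 → 90 ≥ 60
  Kelston: +85 → 85 ≥ 40
  Oakham: +80 → 80 < 100
Round 2 — Brook, Kelston overflow.
No further overflows.

Brook, Fallow, Kelston, Lorne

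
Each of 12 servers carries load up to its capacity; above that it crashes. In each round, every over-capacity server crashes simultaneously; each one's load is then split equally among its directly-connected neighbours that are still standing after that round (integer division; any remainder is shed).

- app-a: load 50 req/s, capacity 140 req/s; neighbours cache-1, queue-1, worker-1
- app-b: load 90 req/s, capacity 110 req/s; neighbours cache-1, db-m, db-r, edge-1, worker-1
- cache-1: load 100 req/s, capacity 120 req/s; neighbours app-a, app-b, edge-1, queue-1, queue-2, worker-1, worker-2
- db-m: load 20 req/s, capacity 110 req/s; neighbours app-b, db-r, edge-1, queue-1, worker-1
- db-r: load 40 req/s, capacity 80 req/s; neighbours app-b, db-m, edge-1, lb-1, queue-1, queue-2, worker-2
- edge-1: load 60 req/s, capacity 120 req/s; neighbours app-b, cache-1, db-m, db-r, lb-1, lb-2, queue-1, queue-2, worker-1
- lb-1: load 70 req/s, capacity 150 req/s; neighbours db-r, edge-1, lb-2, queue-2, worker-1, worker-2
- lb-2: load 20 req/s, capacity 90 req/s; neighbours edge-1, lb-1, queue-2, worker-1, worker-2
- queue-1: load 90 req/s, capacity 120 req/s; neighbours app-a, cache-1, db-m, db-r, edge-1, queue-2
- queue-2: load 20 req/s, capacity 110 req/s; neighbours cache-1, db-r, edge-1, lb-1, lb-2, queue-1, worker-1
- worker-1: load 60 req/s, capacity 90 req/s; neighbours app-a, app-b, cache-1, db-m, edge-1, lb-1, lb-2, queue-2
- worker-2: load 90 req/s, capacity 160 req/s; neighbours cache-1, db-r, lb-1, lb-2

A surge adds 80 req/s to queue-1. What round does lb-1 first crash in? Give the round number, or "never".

Round 1 — queue-1 at 170 > 120. queue-1 crashes.
  queue-1 sheds 170 req/s to app-a, cache-1, db-m, db-r, edge-1, queue-2: 28 each (2 lost).
    app-a: 50+28 = 78 ≤ 140
    cache-1: 100+28 = 128 > 120
    db-m: 20+28 = 48 ≤ 110
    db-r: 40+28 = 68 ≤ 80
    edge-1: 60+28 = 88 ≤ 120
    queue-2: 20+28 = 48 ≤ 110
Round 2 — cache-1 crashes.
  cache-1 sheds 128 req/s to app-a, app-b, edge-1, queue-2, worker-1, worker-2: 21 each (2 lost).
    app-a: 78+21 = 99 ≤ 140
    app-b: 90+21 = 111 > 110
    edge-1: 88+21 = 109 ≤ 120
    queue-2: 48+21 = 69 ≤ 110
    worker-1: 60+21 = 81 ≤ 90
    worker-2: 90+21 = 111 ≤ 160
Round 3 — app-b crashes.
  app-b sheds 111 req/s to db-m, db-r, edge-1, worker-1: 27 each (3 lost).
    db-m: 48+27 = 75 ≤ 110
    db-r: 68+27 = 95 > 80
    edge-1: 109+27 = 136 > 120
    worker-1: 81+27 = 108 > 90
Round 4 — db-r, edge-1, worker-1 crash.
  db-r sheds 95 req/s to db-m, lb-1, queue-2, worker-2: 23 each (3 lost).
    db-m: 75+23 = 98 ≤ 110
    lb-1: 70+23 = 93 ≤ 150
    queue-2: 69+23 = 92 ≤ 110
    worker-2: 111+23 = 134 ≤ 160
  edge-1 sheds 136 req/s to db-m, lb-1, lb-2, queue-2: 34 each.
    db-m: 98+34 = 132 > 110
    lb-1: 93+34 = 127 ≤ 150
    lb-2: 20+34 = 54 ≤ 90
    queue-2: 92+34 = 126 > 110
  worker-1 sheds 108 req/s to app-a, db-m, lb-1, lb-2, queue-2: 21 each (3 lost).
    app-a: 99+21 = 120 ≤ 140
    db-m: 132+21 = 153 > 110
    lb-1: 127+21 = 148 ≤ 150
    lb-2: 54+21 = 75 ≤ 90
    queue-2: 126+21 = 147 > 110
Round 5 — db-m, queue-2 crash.
  db-m sheds 153 req/s: no online neighbours, lost.
  queue-2 sheds 147 req/s to lb-1, lb-2: 73 each (1 lost).
    lb-1: 148+73 = 221 > 150
    lb-2: 75+73 = 148 > 90
Round 6 — lb-1, lb-2 crash.
  lb-1 sheds 221 req/s to worker-2: 221 each.
    worker-2: 134+221 = 355 > 160
  lb-2 sheds 148 req/s to worker-2: 148 each.
    worker-2: 355+148 = 503 > 160
Round 7 — worker-2 crashes.
  worker-2 sheds 503 req/s: no online neighbours, lost.
No further crashes.

6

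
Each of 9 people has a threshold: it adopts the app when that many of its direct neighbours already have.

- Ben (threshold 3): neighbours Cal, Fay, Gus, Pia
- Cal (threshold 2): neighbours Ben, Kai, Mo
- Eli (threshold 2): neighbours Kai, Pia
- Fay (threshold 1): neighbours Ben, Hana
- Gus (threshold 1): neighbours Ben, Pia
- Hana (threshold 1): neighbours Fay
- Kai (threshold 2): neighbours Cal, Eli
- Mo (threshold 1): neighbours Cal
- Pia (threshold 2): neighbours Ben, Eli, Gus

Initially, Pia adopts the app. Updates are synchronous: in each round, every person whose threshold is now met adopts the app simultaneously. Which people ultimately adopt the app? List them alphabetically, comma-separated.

Gus, Pia

Round 1 — Pia adopts the app (initial).
Round 2 — checking thresholds:
  Ben: 1 of 4 neighbours < 3, holds.
  Eli: 1 of 2 neighbours < 2, holds.
  Gus: 1 of 2 neighbours ≥ 1, adopts the app.
Round 3 — no new adoptions; cascade stops.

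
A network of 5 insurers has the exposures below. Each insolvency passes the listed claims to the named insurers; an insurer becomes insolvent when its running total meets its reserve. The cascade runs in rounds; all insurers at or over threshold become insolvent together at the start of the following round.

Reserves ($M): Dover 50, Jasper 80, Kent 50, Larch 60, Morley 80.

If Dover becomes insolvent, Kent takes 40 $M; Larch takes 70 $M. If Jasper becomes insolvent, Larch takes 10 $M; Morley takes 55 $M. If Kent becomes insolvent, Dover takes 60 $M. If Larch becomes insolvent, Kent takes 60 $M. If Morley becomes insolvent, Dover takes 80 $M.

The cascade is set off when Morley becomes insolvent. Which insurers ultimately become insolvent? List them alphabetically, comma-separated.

Dover, Kent, Larch, Morley

Round 1 — Morley becomes insolvent (initial).
  Dover: +80 → 80 ≥ 50
Round 2 — Dover becomes insolvent.
  Kent: +40 → 40 < 50
  Larch: +70 → 70 ≥ 60
Round 3 — Larch becomes insolvent.
  Kent: +60 → 100 ≥ 50
Round 4 — Kent becomes insolvent.
No further insolvencies.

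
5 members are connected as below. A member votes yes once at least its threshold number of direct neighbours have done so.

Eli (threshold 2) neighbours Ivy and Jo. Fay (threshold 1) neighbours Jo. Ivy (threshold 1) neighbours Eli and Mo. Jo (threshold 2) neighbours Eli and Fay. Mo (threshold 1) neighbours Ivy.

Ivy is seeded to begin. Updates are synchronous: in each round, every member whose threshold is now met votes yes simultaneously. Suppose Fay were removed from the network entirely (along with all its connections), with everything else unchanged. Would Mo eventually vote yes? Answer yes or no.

yes

With Fay removed:
Round 1 — Ivy votes yes (initial).
Round 2 — checking thresholds:
  Eli: 1 of 2 neighbours < 2, below threshold.
  Mo: 1 of 1 neighbours ≥ 1, votes yes.
Round 3 — no new yes votes; cascade stops.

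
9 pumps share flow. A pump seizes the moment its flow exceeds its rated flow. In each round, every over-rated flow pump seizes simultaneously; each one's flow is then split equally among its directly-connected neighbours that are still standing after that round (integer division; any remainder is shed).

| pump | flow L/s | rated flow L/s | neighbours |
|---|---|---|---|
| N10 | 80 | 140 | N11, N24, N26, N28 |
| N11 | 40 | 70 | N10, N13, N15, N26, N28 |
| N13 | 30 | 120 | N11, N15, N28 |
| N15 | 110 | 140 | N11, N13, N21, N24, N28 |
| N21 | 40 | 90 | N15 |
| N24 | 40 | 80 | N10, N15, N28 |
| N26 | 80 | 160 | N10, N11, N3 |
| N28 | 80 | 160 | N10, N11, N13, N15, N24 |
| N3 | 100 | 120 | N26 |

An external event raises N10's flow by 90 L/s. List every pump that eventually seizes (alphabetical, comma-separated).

N10, N11, N13, N15, N21, N24, N28

Round 1 — N10 at 170 > 140. N10 seizes.
  N10 sheds 170 L/s to N11, N24, N26, N28: 42 each (2 lost).
    N11: 40+42 = 82 > 70
    N24: 40+42 = 82 > 80
    N26: 80+42 = 122 ≤ 160
    N28: 80+42 = 122 ≤ 160
Round 2 — N11, N24 seize.
  N11 sheds 82 L/s to N13, N15, N26, N28: 20 each (2 lost).
    N13: 30+20 = 50 ≤ 120
    N15: 110+20 = 130 ≤ 140
    N26: 122+20 = 142 ≤ 160
    N28: 122+20 = 142 ≤ 160
  N24 sheds 82 L/s to N15, N28: 41 each.
    N15: 130+41 = 171 > 140
    N28: 142+41 = 183 > 160
Round 3 — N15, N28 seize.
  N15 sheds 171 L/s to N13, N21: 85 each (1 lost).
    N13: 50+85 = 135 > 120
    N21: 40+85 = 125 > 90
  N28 sheds 183 L/s to N13: 183 each.
    N13: 135+183 = 318 > 120
Round 4 — N13, N21 seize.
  N13 sheds 318 L/s: no online neighbours, lost.
  N21 sheds 125 L/s: no online neighbours, lost.
No further seizures.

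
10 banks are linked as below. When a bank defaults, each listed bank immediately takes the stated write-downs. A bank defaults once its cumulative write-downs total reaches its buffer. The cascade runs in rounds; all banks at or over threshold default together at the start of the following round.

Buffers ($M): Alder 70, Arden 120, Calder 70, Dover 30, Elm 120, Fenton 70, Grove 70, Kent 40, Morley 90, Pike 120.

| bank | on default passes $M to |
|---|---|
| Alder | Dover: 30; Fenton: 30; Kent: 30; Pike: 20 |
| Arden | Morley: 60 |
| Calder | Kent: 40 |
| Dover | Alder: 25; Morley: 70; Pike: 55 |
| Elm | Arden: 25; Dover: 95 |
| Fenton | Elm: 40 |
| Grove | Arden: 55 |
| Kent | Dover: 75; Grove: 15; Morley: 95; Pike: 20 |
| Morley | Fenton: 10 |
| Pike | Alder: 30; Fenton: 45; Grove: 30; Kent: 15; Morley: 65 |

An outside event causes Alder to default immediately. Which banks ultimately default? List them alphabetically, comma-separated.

Alder, Dover

Round 1 — Alder defaults (initial).
  Dover: +30 → 30 ≥ 30
  Fenton: +30 → 30 < 70
  Kent: +30 → 30 < 40
  Pike: +20 → 20 < 120
Round 2 — Dover defaults.
  Morley: +70 → 70 < 90
  Pike: +55 → 75 < 120
No further defaults.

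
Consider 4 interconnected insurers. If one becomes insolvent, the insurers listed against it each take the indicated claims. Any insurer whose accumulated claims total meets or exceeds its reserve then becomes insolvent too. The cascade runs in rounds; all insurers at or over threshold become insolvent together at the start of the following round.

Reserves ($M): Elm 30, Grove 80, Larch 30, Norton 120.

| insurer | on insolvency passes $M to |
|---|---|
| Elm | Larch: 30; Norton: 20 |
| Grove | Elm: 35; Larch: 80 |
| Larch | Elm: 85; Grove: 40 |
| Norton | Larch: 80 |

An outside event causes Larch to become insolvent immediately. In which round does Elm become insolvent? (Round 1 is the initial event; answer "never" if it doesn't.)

Round 1 — Larch becomes insolvent (initial).
  Elm: +85 → 85 ≥ 30
  Grove: +40 → 40 < 80
Round 2 — Elm becomes insolvent.
  Norton: +20 → 20 < 120
No further insolvencies.

2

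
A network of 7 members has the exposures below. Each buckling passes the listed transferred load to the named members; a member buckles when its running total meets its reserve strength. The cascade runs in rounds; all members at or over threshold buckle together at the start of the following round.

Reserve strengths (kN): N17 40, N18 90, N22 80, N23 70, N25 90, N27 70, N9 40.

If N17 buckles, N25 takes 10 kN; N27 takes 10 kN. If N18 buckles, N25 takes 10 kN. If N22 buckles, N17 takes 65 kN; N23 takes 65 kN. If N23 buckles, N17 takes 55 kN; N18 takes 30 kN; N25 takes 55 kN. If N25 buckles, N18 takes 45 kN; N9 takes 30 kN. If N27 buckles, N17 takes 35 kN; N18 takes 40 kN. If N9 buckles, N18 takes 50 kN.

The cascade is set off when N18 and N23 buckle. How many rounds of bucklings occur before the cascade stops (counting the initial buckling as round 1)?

Round 1 — N18, N23 buckle (initial).
  N17: +55 → 55 ≥ 40
  N25: +10+55 → 65 < 90
Round 2 — N17 buckles.
  N25: +10 → 75 < 90
  N27: +10 → 10 < 70
No further bucklings.

2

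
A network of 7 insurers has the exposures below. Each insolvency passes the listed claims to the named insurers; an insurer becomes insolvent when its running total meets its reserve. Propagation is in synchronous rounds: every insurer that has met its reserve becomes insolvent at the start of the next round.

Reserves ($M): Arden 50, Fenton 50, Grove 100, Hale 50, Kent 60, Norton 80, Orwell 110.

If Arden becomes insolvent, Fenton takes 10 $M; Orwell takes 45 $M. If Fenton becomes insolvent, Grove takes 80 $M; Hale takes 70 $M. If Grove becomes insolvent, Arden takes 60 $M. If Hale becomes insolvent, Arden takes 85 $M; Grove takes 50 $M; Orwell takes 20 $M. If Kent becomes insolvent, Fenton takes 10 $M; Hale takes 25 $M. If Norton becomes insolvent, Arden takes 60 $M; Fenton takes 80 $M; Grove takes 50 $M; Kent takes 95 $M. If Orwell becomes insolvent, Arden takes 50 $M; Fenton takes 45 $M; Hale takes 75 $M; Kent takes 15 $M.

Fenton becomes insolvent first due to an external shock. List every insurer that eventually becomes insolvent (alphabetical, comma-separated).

Round 1 — Fenton becomes insolvent (initial).
  Grove: +80 → 80 < 100
  Hale: +70 → 70 ≥ 50
Round 2 — Hale becomes insolvent.
  Arden: +85 → 85 ≥ 50
  Grove: +50 → 130 ≥ 100
  Orwell: +20 → 20 < 110
Round 3 — Arden, Grove become insolvent.
  Orwell: +45 → 65 < 110
No further insolvencies.

Arden, Fenton, Grove, Hale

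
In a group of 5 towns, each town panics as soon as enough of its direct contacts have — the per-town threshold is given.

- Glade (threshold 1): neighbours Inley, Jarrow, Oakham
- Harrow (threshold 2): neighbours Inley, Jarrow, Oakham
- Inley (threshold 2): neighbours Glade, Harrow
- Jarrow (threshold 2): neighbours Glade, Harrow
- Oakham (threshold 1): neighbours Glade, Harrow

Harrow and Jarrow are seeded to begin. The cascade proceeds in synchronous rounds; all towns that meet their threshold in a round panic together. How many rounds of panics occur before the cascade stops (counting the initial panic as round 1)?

Round 1 — Harrow, Jarrow panic (initial).
Round 2 — checking thresholds:
  Glade: 1 of 3 neighbours ≥ 1, panics.
  Inley: 1 of 2 neighbours < 2, not yet.
  Oakham: 1 of 2 neighbours ≥ 1, panics.
Round 3 — checking thresholds:
  Inley: 2 of 2 neighbours ≥ 2, panics.
Round 4 — no new panics; cascade stops.

3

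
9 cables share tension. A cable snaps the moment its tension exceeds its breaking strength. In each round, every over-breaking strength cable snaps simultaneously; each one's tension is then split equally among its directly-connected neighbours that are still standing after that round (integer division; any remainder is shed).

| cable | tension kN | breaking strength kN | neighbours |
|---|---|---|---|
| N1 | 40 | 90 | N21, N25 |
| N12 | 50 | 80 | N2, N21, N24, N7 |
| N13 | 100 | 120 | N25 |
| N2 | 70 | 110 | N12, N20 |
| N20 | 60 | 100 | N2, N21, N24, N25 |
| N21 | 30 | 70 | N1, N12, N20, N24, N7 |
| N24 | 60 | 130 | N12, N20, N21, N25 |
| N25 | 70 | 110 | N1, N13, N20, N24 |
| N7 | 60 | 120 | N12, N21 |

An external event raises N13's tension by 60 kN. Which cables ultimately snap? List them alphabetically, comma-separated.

Round 1 — N13 at 160 > 120. N13 snaps.
  N13 sheds 160 kN to N25: 160 each.
    N25: 70+160 = 230 > 110
Round 2 — N25 snaps.
  N25 sheds 230 kN to N1, N20, N24: 76 each (2 lost).
    N1: 40+76 = 116 > 90
    N20: 60+76 = 136 > 100
    N24: 60+76 = 136 > 130
Round 3 — N1, N20, N24 snap.
  N1 sheds 116 kN to N21: 116 each.
    N21: 30+116 = 146 > 70
  N20 sheds 136 kN to N2, N21: 68 each.
    N2: 70+68 = 138 > 110
    N21: 146+68 = 214 > 70
  N24 sheds 136 kN to N12, N21: 68 each.
    N12: 50+68 = 118 > 80
    N21: 214+68 = 282 > 70
Round 4 — N12, N2, N21 snap.
  N12 sheds 118 kN to N7: 118 each.
    N7: 60+118 = 178 > 120
  N2 sheds 138 kN: no online neighbours, lost.
  N21 sheds 282 kN to N7: 282 each.
    N7: 178+282 = 460 > 120
Round 5 — N7 snaps.
  N7 sheds 460 kN: no online neighbours, lost.
No further breaks.

N1, N12, N13, N2, N20, N21, N24, N25, N7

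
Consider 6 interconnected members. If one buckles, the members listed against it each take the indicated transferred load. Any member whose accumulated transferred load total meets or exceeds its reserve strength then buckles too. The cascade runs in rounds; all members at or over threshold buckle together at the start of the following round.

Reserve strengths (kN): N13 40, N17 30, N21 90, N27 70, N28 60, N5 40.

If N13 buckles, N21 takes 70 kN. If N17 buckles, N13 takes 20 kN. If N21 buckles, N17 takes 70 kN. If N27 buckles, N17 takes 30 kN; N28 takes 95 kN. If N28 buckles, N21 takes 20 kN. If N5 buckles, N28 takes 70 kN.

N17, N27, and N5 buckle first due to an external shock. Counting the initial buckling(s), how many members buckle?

Round 1 — N17, N27, N5 buckle (initial).
  N13: +20 → 20 < 40
  N28: +95+70 → 165 ≥ 60
Round 2 — N28 buckles.
  N21: +20 → 20 < 90
No further bucklings.

4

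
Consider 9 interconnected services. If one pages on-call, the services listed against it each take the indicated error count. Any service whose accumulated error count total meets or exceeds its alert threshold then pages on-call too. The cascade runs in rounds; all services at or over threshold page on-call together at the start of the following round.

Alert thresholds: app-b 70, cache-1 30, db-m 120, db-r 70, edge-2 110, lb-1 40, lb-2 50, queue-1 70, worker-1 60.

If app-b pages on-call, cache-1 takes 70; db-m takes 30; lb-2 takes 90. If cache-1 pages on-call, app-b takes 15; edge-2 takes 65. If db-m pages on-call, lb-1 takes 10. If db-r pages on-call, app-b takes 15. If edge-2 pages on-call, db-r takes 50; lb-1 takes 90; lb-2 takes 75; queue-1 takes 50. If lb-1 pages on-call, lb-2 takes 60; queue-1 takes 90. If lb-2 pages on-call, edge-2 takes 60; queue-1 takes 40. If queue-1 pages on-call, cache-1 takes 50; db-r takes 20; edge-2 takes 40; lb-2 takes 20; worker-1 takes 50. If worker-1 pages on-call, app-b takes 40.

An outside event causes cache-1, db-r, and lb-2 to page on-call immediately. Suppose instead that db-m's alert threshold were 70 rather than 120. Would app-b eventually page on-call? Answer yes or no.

no

With db-m's alert threshold at 70:
Round 1 — cache-1, db-r, lb-2 page on-call (initial).
  app-b: +15+15 → 30 < 70
  edge-2: +65+60 → 125 ≥ 110
  queue-1: +40 → 40 < 70
Round 2 — edge-2 pages on-call.
  lb-1: +90 → 90 ≥ 40
  queue-1: +50 → 90 ≥ 70
Round 3 — lb-1, queue-1 page on-call.
  worker-1: +50 → 50 < 60
No further pages.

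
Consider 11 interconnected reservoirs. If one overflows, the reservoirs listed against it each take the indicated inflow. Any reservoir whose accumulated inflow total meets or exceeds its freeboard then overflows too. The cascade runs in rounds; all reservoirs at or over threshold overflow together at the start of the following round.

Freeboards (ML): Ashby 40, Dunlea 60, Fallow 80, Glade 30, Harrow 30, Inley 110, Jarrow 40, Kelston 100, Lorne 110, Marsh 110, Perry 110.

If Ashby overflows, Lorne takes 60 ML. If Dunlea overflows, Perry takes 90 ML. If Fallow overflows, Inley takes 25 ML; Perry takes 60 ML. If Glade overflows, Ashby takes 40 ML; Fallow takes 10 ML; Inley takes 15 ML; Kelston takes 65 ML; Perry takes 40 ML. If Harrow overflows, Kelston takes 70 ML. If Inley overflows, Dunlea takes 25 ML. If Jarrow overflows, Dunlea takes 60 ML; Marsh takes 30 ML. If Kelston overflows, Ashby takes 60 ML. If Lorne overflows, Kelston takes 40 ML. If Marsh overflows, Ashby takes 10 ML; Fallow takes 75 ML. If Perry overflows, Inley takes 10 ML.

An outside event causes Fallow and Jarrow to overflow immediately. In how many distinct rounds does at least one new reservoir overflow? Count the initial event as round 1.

Round 1 — Fallow, Jarrow overflow (initial).
  Dunlea: +60 → 60 ≥ 60
  Inley: +25 → 25 < 110
  Marsh: +30 → 30 < 110
  Perry: +60 → 60 < 110
Round 2 — Dunlea overflows.
  Perry: +90 → 150 ≥ 110
Round 3 — Perry overflows.
  Inley: +10 → 35 < 110
No further overflows.

3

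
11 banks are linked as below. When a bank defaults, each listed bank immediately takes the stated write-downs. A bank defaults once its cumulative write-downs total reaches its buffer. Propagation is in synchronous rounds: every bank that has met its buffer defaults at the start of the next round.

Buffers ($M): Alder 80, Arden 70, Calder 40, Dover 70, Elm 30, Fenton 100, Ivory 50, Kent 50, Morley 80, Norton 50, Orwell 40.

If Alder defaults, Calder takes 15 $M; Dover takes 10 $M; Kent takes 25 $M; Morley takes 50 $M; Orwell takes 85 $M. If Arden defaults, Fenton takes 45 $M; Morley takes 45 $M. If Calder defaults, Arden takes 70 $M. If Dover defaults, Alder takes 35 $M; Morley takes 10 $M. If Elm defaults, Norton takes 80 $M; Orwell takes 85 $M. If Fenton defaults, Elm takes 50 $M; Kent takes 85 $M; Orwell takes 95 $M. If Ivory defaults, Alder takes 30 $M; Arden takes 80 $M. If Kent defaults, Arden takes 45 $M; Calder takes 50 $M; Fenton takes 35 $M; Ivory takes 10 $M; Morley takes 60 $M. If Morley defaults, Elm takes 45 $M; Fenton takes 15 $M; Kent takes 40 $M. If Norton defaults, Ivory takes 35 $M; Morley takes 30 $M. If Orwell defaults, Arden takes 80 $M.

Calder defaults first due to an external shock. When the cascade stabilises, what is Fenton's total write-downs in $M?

45

Round 1 — Calder defaults (initial).
  Arden: +70 → 70 ≥ 70
Round 2 — Arden defaults.
  Fenton: +45 → 45 < 100
  Morley: +45 → 45 < 80
No further defaults.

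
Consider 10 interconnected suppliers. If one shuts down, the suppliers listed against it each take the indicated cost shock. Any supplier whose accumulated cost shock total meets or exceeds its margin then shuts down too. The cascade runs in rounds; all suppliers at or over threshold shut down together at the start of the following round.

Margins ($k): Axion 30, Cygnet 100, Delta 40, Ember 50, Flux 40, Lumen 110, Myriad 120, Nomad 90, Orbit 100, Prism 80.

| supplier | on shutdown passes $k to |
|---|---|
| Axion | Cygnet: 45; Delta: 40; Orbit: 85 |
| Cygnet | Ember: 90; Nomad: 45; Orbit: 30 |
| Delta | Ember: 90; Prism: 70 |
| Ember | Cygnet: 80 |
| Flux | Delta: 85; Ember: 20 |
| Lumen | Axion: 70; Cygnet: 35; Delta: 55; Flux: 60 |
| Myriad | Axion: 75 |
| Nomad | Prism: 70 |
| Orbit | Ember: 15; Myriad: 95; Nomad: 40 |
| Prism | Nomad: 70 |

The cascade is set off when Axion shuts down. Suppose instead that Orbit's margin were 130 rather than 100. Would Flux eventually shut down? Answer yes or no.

no

With Orbit's margin at 130:
Round 1 — Axion shuts down (initial).
  Cygnet: +45 → 45 < 100
  Delta: +40 → 40 ≥ 40
  Orbit: +85 → 85 < 130
Round 2 — Delta shuts down.
  Ember: +90 → 90 ≥ 50
  Prism: +70 → 70 < 80
Round 3 — Ember shuts down.
  Cygnet: +80 → 125 ≥ 100
Round 4 — Cygnet shuts down.
  Nomad: +45 → 45 < 90
  Orbit: +30 → 115 < 130
No further shutdowns.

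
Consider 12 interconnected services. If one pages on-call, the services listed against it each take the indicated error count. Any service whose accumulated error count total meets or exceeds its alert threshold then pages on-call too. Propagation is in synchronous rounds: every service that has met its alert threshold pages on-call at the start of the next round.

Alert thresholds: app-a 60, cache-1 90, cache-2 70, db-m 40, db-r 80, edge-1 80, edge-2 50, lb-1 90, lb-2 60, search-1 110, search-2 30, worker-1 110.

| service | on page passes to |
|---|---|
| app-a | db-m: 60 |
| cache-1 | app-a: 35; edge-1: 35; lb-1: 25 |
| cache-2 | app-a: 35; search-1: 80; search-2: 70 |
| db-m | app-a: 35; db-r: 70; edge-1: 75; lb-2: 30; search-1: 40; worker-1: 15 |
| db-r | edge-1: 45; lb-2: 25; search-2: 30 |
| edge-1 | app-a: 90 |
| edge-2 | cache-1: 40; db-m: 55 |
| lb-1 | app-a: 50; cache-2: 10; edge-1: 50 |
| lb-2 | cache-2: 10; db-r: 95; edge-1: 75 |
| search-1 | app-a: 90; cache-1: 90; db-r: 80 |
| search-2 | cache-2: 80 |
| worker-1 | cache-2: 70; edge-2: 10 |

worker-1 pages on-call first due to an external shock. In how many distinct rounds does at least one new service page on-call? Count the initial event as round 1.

3

Round 1 — worker-1 pages on-call (initial).
  cache-2: +70 → 70 ≥ 70
  edge-2: +10 → 10 < 50
Round 2 — cache-2 pages on-call.
  app-a: +35 → 35 < 60
  search-1: +80 → 80 < 110
  search-2: +70 → 70 ≥ 30
Round 3 — search-2 pages on-call.
No further pages.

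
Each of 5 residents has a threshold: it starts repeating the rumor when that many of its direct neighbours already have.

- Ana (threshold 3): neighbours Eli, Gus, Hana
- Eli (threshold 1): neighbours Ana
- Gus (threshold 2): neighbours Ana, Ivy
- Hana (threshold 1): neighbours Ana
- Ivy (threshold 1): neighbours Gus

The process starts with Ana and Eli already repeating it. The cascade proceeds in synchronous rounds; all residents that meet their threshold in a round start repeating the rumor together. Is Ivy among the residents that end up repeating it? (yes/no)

Round 1 — Ana, Eli start repeating the rumor (initial).
Round 2 — checking thresholds:
  Gus: 1 of 2 neighbours < 2, not yet.
  Hana: 1 of 1 neighbours ≥ 1, starts repeating the rumor.
Round 3 — no new spreads; cascade stops.

no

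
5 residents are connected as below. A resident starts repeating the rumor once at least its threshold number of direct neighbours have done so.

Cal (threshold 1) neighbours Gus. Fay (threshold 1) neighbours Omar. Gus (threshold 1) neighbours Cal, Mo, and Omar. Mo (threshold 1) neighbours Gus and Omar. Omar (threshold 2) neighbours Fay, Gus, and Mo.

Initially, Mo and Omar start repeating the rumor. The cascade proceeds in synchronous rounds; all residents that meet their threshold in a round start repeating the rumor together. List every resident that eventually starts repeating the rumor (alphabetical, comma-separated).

Round 1 — Mo, Omar start repeating the rumor (initial).
Round 2 — checking thresholds:
  Fay: 1 of 1 neighbours ≥ 1, starts repeating the rumor.
  Gus: 2 of 3 neighbours ≥ 1, starts repeating the rumor.
Round 3 — checking thresholds:
  Cal: 1 of 1 neighbours ≥ 1, starts repeating the rumor.
Round 4 — no new spreads; cascade stops.

Cal, Fay, Gus, Mo, Omar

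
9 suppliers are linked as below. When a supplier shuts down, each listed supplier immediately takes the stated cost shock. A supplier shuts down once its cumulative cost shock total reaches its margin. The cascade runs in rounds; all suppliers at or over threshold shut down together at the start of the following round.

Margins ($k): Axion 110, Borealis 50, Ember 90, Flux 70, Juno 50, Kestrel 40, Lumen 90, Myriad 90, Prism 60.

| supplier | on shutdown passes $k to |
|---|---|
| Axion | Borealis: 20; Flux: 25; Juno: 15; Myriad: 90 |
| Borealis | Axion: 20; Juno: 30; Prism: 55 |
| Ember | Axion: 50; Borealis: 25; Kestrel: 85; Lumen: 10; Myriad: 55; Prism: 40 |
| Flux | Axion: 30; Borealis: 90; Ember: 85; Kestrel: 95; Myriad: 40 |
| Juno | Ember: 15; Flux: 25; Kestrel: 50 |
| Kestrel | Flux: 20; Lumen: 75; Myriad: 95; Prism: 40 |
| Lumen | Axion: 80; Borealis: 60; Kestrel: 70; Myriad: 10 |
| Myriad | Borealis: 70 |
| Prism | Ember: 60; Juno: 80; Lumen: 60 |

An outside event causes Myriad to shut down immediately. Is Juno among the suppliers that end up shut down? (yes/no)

no

Round 1 — Myriad shuts down (initial).
  Borealis: +70 → 70 ≥ 50
Round 2 — Borealis shuts down.
  Axion: +20 → 20 < 110
  Juno: +30 → 30 < 50
  Prism: +55 → 55 < 60
No further shutdowns.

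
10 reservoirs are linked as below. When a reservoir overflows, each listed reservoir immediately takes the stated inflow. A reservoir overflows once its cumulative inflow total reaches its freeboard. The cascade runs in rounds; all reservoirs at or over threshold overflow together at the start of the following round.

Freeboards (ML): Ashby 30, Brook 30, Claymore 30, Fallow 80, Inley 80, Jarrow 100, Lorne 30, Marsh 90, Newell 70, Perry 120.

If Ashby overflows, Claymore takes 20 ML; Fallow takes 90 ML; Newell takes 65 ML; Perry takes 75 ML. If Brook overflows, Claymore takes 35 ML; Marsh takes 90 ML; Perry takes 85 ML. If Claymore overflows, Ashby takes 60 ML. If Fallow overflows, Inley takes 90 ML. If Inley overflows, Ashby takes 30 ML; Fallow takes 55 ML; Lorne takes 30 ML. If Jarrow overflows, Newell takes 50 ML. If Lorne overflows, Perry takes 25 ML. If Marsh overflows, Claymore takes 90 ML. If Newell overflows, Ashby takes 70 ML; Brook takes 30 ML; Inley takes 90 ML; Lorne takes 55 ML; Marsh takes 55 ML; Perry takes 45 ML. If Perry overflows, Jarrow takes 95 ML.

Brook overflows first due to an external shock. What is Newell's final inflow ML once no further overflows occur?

Round 1 — Brook overflows (initial).
  Claymore: +35 → 35 ≥ 30
  Marsh: +90 → 90 ≥ 90
  Perry: +85 → 85 < 120
Round 2 — Claymore, Marsh overflow.
  Ashby: +60 → 60 ≥ 30
Round 3 — Ashby overflows.
  Fallow: +90 → 90 ≥ 80
  Newell: +65 → 65 < 70
  Perry: +75 → 160 ≥ 120
Round 4 — Fallow, Perry overflow.
  Inley: +90 → 90 ≥ 80
  Jarrow: +95 → 95 < 100
Round 5 — Inley overflows.
  Lorne: +30 → 30 ≥ 30
Round 6 — Lorne overflows.
No further overflows.

65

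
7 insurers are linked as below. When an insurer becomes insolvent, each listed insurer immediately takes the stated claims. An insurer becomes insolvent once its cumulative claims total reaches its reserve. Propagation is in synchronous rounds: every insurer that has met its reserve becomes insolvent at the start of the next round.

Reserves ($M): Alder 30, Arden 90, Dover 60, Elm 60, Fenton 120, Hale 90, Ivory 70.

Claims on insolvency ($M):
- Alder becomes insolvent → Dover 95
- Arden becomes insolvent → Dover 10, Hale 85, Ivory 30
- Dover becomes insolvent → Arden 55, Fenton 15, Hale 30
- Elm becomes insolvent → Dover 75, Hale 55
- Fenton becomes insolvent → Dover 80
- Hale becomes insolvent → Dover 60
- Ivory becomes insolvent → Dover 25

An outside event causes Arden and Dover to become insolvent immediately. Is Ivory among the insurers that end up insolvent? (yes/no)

Round 1 — Arden, Dover become insolvent (initial).
  Fenton: +15 → 15 < 120
  Hale: +85+30 → 115 ≥ 90
  Ivory: +30 → 30 < 70
Round 2 — Hale becomes insolvent.
No further insolvencies.

no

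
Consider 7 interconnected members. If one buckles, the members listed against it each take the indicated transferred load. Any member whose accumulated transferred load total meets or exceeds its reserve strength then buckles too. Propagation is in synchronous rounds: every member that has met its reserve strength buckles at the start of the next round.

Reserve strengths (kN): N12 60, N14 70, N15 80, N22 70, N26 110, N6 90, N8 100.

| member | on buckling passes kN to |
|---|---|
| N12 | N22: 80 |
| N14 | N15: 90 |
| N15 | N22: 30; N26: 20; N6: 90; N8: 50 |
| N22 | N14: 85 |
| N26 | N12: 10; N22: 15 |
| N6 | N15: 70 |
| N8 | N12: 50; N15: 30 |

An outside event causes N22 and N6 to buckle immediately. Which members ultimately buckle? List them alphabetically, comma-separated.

Round 1 — N22, N6 buckle (initial).
  N14: +85 → 85 ≥ 70
  N15: +70 → 70 < 80
Round 2 — N14 buckles.
  N15: +90 → 160 ≥ 80
Round 3 — N15 buckles.
  N26: +20 → 20 < 110
  N8: +50 → 50 < 100
No further bucklings.

N14, N15, N22, N6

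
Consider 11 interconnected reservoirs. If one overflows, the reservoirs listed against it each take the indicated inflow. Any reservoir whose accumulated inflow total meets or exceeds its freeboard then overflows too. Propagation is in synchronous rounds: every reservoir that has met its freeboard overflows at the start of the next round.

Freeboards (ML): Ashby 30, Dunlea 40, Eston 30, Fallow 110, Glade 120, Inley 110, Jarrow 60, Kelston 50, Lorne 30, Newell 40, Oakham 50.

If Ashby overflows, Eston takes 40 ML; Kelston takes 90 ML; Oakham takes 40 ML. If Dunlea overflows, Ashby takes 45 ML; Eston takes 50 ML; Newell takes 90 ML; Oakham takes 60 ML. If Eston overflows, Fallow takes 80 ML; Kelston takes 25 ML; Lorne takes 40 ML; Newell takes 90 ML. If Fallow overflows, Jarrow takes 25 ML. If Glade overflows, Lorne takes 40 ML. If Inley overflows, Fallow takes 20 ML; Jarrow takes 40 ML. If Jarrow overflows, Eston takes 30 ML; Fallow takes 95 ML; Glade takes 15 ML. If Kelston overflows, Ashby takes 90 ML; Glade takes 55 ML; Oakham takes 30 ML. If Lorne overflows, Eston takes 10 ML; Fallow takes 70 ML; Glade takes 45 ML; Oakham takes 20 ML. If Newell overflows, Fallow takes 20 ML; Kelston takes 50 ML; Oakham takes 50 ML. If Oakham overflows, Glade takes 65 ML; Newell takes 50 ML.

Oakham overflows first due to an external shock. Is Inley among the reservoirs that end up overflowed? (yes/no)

Round 1 — Oakham overflows (initial).
  Glade: +65 → 65 < 120
  Newell: +50 → 50 ≥ 40
Round 2 — Newell overflows.
  Fallow: +20 → 20 < 110
  Kelston: +50 → 50 ≥ 50
Round 3 — Kelston overflows.
  Ashby: +90 → 90 ≥ 30
  Glade: +55 → 120 ≥ 120
Round 4 — Ashby, Glade overflow.
  Eston: +40 → 40 ≥ 30
  Lorne: +40 → 40 ≥ 30
Round 5 — Eston, Lorne overflow.
  Fallow: +80+70 → 170 ≥ 110
Round 6 — Fallow overflows.
  Jarrow: +25 → 25 < 60
No further overflows.

no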